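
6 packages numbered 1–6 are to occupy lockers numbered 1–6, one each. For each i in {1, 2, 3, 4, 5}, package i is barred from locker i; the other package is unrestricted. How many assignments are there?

Let Aᵢ (for 1 ≤ i ≤ 5) be the placements that put package i in its forbidden locker. Any j of these fix j positions, leaving (6−j)! ways to fill the rest, and there are C(5,j) ways to pick which j.
By inclusion–exclusion, the number of valid placements is Σ_{j=0}^{5} (−1)^j C(5,j)·(6−j)!.
Computing: 720 − 600 + 240 − 60 + 10 − 1 = 309.

309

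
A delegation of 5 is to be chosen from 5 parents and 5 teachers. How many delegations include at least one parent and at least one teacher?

250

Total 5-person selections from all 10: C(10,5) = 252.
Subtract selections that omit an entire group: no parents → C(5,5) = 1; no teachers → C(5,5) = 1.
Both groups omitted at once is impossible, so 252 − 2 = 250.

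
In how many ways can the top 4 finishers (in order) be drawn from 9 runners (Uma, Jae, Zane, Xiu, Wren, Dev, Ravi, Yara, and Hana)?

There are 9 choices for 1st place, 8 for 2nd, and so on down to 6 for position 4.
That gives 9 × 8 × 7 × 6 = 3024.

3024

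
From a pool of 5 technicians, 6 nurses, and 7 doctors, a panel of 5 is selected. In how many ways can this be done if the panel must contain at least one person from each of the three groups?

Unrestricted: C(18,5) = 8568 ways to pick any 5 of the 18.
Subtract selections that omit an entire group: no technicians → C(13,5) = 1287; no nurses → C(12,5) = 792; no doctors → C(11,5) = 462.
Add back selections omitting two groups (i.e. drawn from a single group): C(5,5) + C(6,5) + C(7,5) = 28.
By inclusion–exclusion: 8568 − 2541 + 28 = 6055.

6055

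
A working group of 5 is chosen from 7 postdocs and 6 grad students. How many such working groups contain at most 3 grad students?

1176

Split by how many grad students are chosen (0 through 3).
Sum: C(6,0)·C(7,5) + C(6,1)·C(7,4) + C(6,2)·C(7,3) + C(6,3)·C(7,2) = 21 + 210 + 525 + 420 = 1176.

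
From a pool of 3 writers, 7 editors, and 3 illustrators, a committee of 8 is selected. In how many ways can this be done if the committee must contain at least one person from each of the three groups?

Unrestricted: C(13,8) = 1287 ways to pick any 8 of the 13.
Selections missing a whole group: no writers → C(10,8) = 45; no editors → C(6,8) = 0; no illustrators → C(10,8) = 45.
Add back selections omitting two groups (i.e. drawn from a single group): C(3,8) + C(7,8) + C(3,8) = 0.
By inclusion–exclusion: 1287 − 90 + 0 = 1197.

1197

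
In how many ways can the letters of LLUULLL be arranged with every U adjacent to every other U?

Treat the 2 copies of U as a single block. The multiset to arrange is then {UU, L, L, L, L, L}, 6 items in all.
That gives (6)!/(5!) = 6 arrangements.

6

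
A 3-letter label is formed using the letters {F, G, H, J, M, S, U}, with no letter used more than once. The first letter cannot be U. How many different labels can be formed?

180

The first letter has 7−1 = 6 choices (anything except U).
The remaining 2 letters are filled from the other 6 symbols without repetition: 6 × 5 = 30.
Total: 6 × 30 = 180.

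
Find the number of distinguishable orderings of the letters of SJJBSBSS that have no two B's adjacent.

Total arrangements of SJJBSBSS: 8!/(4!·2!·2!) = 420.
If the two B's are adjacent, glue them into one block, leaving 7 items to arrange: (7)!/(4!·2!) = 105 ways.
Hence 420 − 105 = 315.

315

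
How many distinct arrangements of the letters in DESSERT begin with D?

180

With the first slot taken by D, it remains to arrange the other 6 letters (ESSERT).
Those 6 letters have E appearing twice and S appearing twice, giving (6)!/(2!·2!) = 180.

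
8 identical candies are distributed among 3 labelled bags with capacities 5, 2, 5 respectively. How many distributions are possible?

12

Without the upper bounds there are C(10,2) = 45 ways to split 8 among 3 bags.
Subtract solutions that violate a single cap (substitute x_i' = x_i − (cap_i+1)): x_1 ≥ 6 gives C(4,2) = 6; x_2 ≥ 3 gives C(7,2) = 21; x_3 ≥ 6 gives C(4,2) = 6. Together 33.
No two caps can be exceeded simultaneously, so the pair terms are all 0.
By inclusion–exclusion the count is 45 − 33 + 0 = 12.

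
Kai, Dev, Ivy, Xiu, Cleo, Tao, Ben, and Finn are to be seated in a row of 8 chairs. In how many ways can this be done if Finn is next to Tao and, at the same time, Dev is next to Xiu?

Treat {Finn,Tao} as one block (2 orders) and {Dev,Xiu} as another (2 orders).
That leaves 6 units to arrange: 2 × 2 × 6! = 4 × 720 = 2880.

2880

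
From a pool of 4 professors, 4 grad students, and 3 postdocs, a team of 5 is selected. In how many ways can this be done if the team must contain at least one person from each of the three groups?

Unrestricted: C(11,5) = 462 ways to pick any 5 of the 11.
Subtract selections that omit an entire group: no professors → C(7,5) = 21; no grad students → C(7,5) = 21; no postdocs → C(8,5) = 56.
Add back selections omitting two groups (i.e. drawn from a single group): C(4,5) + C(4,5) + C(3,5) = 0.
By inclusion–exclusion: 462 − 98 + 0 = 364.

364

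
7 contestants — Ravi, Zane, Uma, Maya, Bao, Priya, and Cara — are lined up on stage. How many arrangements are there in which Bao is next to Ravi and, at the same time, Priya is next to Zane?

Treat {Bao,Ravi} as one block (2 orders) and {Priya,Zane} as another (2 orders).
That leaves 5 units to arrange: 2 × 2 × 5! = 4 × 120 = 480.

480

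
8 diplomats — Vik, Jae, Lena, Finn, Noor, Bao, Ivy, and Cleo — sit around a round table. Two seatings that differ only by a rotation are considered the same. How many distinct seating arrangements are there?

Seat Vik anywhere (absorbing the rotational symmetry), then permute the other 7: (7)! = 5040.

5040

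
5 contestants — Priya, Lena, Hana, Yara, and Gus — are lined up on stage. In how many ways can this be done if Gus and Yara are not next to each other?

Of the 5! = 120 arrangements, those with Gus and Yara adjacent number 2 × 4! = 48 (treat the pair as a block with 2 internal orders).
So 120 − 48 = 72 arrangements keep them apart.

72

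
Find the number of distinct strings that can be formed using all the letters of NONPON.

NONPON has 6 letters with N appearing 3 times and O appearing twice.
So there are 6! / (3!·2!) = 60 distinguishable arrangements.

60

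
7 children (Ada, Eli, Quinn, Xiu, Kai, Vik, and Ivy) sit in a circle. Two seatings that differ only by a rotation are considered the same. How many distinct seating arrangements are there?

720

Fix one person's seat to break rotational symmetry; the remaining 6 people can be arranged in (6)! = 720 ways.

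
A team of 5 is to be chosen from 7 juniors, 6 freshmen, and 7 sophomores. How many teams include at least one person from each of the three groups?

10976

Total 5-person selections from all 20: C(20,5) = 15504.
Subtract selections that omit an entire group: no juniors → C(13,5) = 1287; no freshmen → C(14,5) = 2002; no sophomores → C(13,5) = 1287.
Add back selections omitting two groups (i.e. drawn from a single group): C(7,5) + C(6,5) + C(7,5) = 48.
By inclusion–exclusion: 15504 − 4576 + 48 = 10976.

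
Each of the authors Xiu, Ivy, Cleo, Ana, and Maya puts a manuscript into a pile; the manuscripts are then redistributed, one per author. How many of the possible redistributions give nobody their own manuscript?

44

Let Aᵢ be the assignments in which author i gets their own manuscript. We want the size of the complement of A₁∪…∪A_5.
By inclusion–exclusion this is Σ_{j=0}^{5} (−1)^j C(5,j)·(5−j)!.
Computing: 120 − 120 + 60 − 20 + 5 − 1 = 44.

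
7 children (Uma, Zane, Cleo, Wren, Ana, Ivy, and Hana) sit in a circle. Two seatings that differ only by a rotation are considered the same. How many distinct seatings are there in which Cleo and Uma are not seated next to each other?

480

Without the restriction there are (6)! = 720 seatings.
Seatings with Cleo beside Uma: treat them as a block with 2 internal orders, giving 2 × (5)! = 240.
Subtracting, 720 − 240 = 480.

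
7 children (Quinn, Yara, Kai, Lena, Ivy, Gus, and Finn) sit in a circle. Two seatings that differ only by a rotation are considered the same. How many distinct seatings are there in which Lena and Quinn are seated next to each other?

Glue Lena and Quinn into a block (2 internal orders). Seating 6 units around a circle gives (5)! arrangements.
So 2 × (5)! = 2 × 120 = 240.

240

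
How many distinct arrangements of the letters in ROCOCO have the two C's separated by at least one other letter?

40

There are 6!/(3!·2!) = 60 arrangements of ROCOCO in total.
If the two C's are adjacent, glue them into one block, leaving 5 items to arrange: (5)!/(3!) = 20 ways.
Subtracting, 60 − 20 = 40 arrangements keep the C's apart.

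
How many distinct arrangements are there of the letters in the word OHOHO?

10

OHOHO has 5 letters with H appearing twice and O appearing 3 times.
The number of distinct arrangements is 5!/(3!·2!) = 120/12 = 10.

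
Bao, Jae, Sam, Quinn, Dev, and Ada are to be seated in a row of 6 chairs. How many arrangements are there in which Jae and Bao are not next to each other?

Of the 6! = 720 arrangements, those with Jae and Bao adjacent number 2 × 5! = 240 (treat the pair as a block with 2 internal orders).
So 720 − 240 = 480 arrangements keep them apart.

480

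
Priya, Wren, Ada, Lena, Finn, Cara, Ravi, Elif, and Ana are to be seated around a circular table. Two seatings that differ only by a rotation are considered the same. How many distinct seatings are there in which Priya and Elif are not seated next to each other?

Without the restriction there are (8)! = 40320 seatings.
Those with Priya next to Elif: fuse the pair into one unit and seat 8 units around a circle — 2·(7)! = 10080.
Subtracting, 40320 − 10080 = 30240.

30240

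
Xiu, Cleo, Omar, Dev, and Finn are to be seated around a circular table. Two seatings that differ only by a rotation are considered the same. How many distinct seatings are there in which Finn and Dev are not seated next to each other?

Without the restriction there are (4)! = 24 seatings.
Seatings with Finn beside Dev: treat them as a block with 2 internal orders, giving 2 × (3)! = 12.
Subtracting, 24 − 12 = 12.

12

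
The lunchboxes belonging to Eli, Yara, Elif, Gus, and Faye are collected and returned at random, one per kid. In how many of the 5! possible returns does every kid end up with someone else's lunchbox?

Let Aᵢ be the assignments in which kid i gets their own lunchbox. We want the size of the complement of A₁∪…∪A_5.
By inclusion–exclusion this is Σ_{j=0}^{5} (−1)^j C(5,j)·(5−j)!.
Computing: 120 − 120 + 60 − 20 + 5 − 1 = 44.

44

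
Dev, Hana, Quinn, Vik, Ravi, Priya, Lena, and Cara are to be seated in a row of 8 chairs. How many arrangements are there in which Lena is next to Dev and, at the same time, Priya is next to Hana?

Treat {Lena,Dev} as one block (2 orders) and {Priya,Hana} as another (2 orders).
That leaves 6 units to arrange: 2 × 2 × 6! = 4 × 720 = 2880.

2880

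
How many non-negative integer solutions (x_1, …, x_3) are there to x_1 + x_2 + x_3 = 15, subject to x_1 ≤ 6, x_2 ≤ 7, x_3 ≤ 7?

Ignoring the caps, the number of non-negative solutions to x_1+…+x_3 = 15 is C(17,2) = 136.
Subtract solutions that violate a single cap (substitute x_i' = x_i − (cap_i+1)): x_1 ≥ 7 gives C(10,2) = 45; x_2 ≥ 8 gives C(9,2) = 36; x_3 ≥ 8 gives C(9,2) = 36. Together 117.
Add back pairs where two caps are both exceeded: 1 + 1 + 0 = 2.
By inclusion–exclusion the count is 136 − 117 + 2 = 21.

21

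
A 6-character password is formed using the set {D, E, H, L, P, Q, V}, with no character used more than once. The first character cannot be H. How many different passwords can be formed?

4320

The first character has 7−1 = 6 choices (anything except H).
The remaining 5 characters are filled from the other 6 symbols without repetition: 6 × 5 × 4 × 3 × 2 = 720.
Total: 6 × 720 = 4320.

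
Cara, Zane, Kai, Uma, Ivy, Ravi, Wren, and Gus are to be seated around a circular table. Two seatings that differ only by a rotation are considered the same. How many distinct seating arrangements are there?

Fix one person's seat to break rotational symmetry; the remaining 7 people can be arranged in (7)! = 5040 ways.

5040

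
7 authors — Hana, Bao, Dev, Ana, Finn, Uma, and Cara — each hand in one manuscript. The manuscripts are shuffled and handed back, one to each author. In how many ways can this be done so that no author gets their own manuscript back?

Let Aᵢ be the assignments in which author i gets their own manuscript. We want the size of the complement of A₁∪…∪A_7.
By inclusion–exclusion this is Σ_{j=0}^{7} (−1)^j C(7,j)·(7−j)!.
Computing: 5040 − 5040 + 2520 − 840 + 210 − 42 + 7 − 1 = 1854.

1854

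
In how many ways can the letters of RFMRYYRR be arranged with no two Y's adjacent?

630

There are 8!/(4!·2!) = 840 arrangements of RFMRYYRR in total.
If the two Y's are adjacent, glue them into one block, leaving 7 items to arrange: (7)!/(4!) = 210 ways.
Hence 840 − 210 = 630.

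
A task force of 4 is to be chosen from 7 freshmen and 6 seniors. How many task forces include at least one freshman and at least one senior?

With no constraint there are C(13,4) = 715 possible selections.
Subtract selections that omit an entire group: no freshmen → C(6,4) = 15; no seniors → C(7,4) = 35.
Both groups omitted at once is impossible, so 715 − 50 = 665.

665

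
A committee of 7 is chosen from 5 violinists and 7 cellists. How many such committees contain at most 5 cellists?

Split by how many cellists are chosen (0 through 5).
Sum: C(7,0)·C(5,7) + C(7,1)·C(5,6) + C(7,2)·C(5,5) + C(7,3)·C(5,4) + C(7,4)·C(5,3) + C(7,5)·C(5,2) = 0 + 0 + 21 + 175 + 350 + 210 = 756.

756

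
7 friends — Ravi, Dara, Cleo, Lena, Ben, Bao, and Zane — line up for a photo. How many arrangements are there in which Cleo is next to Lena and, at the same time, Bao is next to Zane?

480

Treat {Cleo,Lena} as one block (2 orders) and {Bao,Zane} as another (2 orders).
That leaves 5 units to arrange: 2 × 2 × 5! = 4 × 120 = 480.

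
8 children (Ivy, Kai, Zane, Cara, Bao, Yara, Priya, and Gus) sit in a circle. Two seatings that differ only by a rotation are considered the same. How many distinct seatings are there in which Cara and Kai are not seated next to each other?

3600

All circular seatings of 8 people number (7)! = 5040.
Seatings with Cara beside Kai: treat them as a block with 2 internal orders, giving 2 × (6)! = 1440.
Subtracting, 5040 − 1440 = 3600.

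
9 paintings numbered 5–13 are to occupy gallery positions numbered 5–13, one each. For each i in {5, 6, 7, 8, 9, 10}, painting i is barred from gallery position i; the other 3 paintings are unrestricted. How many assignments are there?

183822

Let Aᵢ (for 5 ≤ i ≤ 10) be the placements that put painting i in its forbidden gallery position. Any j of these fix j positions, leaving (9−j)! ways to fill the rest, and there are C(6,j) ways to pick which j.
By inclusion–exclusion, the number of valid placements is Σ_{j=0}^{6} (−1)^j C(6,j)·(9−j)!.
Computing: 362880 − 241920 + 75600 − 14400 + 1800 − 144 + 6 = 183822.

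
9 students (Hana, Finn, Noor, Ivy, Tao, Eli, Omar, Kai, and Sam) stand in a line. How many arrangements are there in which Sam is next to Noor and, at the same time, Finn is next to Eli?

Treat {Sam,Noor} as one block (2 orders) and {Finn,Eli} as another (2 orders).
That leaves 7 units to arrange: 2 × 2 × 7! = 4 × 5040 = 20160.

20160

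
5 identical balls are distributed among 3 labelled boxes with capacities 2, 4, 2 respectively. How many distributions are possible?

Without the upper bounds there are C(7,2) = 21 ways to split 5 among 3 boxes.
Subtract solutions that violate a single cap (substitute x_i' = x_i − (cap_i+1)): x_1 ≥ 3 gives C(4,2) = 6; x_2 ≥ 5 gives C(2,2) = 1; x_3 ≥ 3 gives C(4,2) = 6. Together 13.
No two caps can be exceeded simultaneously, so the pair terms are all 0.
By inclusion–exclusion the count is 21 − 13 + 0 = 8.

8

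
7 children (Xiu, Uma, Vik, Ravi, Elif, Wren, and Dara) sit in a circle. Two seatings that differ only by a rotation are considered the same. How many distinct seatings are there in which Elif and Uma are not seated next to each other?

480

Without the restriction there are (6)! = 720 seatings.
Those with Elif next to Uma: fuse the pair into one unit and seat 6 units around a circle — 2·(5)! = 240.
Subtracting, 720 − 240 = 480.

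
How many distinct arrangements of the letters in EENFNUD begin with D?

Fix D in the first position and arrange the remaining 6 letters.
Those 6 letters have E appearing twice and N appearing twice, giving (6)!/(2!·2!) = 180.

180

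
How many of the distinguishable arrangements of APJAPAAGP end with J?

280

With the last slot taken by J, it remains to arrange the other 8 letters (APAPAAGP).
Those 8 letters have A appearing 4 times and P appearing 3 times, giving (8)!/(4!·3!) = 280.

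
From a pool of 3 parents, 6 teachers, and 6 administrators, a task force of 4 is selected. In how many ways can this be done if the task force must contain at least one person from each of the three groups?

Unrestricted: C(15,4) = 1365 ways to pick any 4 of the 15.
Selections missing a whole group: no parents → C(12,4) = 495; no teachers → C(9,4) = 126; no administrators → C(9,4) = 126.
Add back selections omitting two groups (i.e. drawn from a single group): C(3,4) + C(6,4) + C(6,4) = 30.
By inclusion–exclusion: 1365 − 747 + 30 = 648.

648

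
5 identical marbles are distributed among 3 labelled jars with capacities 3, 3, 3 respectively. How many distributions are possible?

12

Without the upper bounds there are C(7,2) = 21 ways to split 5 among 3 jars.
Subtract solutions that violate a single cap (substitute x_i' = x_i − (cap_i+1)): x_1 ≥ 4 gives C(3,2) = 3; x_2 ≥ 4 gives C(3,2) = 3; x_3 ≥ 4 gives C(3,2) = 3. Together 9.
No two caps can be exceeded simultaneously, so the pair terms are all 0.
By inclusion–exclusion the count is 21 − 9 + 0 = 12.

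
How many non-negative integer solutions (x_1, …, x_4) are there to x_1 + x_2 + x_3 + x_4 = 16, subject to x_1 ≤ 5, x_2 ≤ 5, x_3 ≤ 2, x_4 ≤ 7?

19

By stars and bars, unrestricted non-negative solutions to x_1+…+x_4 = 16 number C(16+3,3) = 969.
Subtract solutions that violate a single cap (substitute x_i' = x_i − (cap_i+1)): x_1 ≥ 6 gives C(13,3) = 286; x_2 ≥ 6 gives C(13,3) = 286; x_3 ≥ 3 gives C(16,3) = 560; x_4 ≥ 8 gives C(11,3) = 165. Together 1297.
Add back pairs where two caps are both exceeded: 35 + 120 + 10 + 120 + 10 + 56 = 351.
Subtract triples: 4 + 0 + 0 + 0 = 4.
By inclusion–exclusion the count is 969 − 1297 + 351 − 4 = 19.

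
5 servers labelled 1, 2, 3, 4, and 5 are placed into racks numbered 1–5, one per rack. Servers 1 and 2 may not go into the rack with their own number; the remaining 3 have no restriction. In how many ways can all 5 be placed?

78

Let Aᵢ (for i ∈ {1, 2}) be the placements that put server i in its forbidden rack. Any j of these fix j positions, leaving (5−j)! ways to fill the rest, and there are C(2,j) ways to pick which j.
By inclusion–exclusion, the number of valid placements is Σ_{j=0}^{2} (−1)^j C(2,j)·(5−j)!.
Computing: 120 − 48 + 6 = 78.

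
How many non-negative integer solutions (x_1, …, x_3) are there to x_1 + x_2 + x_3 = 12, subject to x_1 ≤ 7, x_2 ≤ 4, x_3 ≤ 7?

25

Ignoring the caps, the number of non-negative solutions to x_1+…+x_3 = 12 is C(14,2) = 91.
Subtract solutions that violate a single cap (substitute x_i' = x_i − (cap_i+1)): x_1 ≥ 8 gives C(6,2) = 15; x_2 ≥ 5 gives C(9,2) = 36; x_3 ≥ 8 gives C(6,2) = 15. Together 66.
No two caps can be exceeded simultaneously, so the pair terms are all 0.
By inclusion–exclusion the count is 91 − 66 + 0 = 25.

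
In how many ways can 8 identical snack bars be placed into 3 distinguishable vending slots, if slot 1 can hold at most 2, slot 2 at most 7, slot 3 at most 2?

8

Ignoring the caps, the number of non-negative solutions to x_1+…+x_3 = 8 is C(10,2) = 45.
Subtract solutions that violate a single cap (substitute x_i' = x_i − (cap_i+1)): x_1 ≥ 3 gives C(7,2) = 21; x_2 ≥ 8 gives C(2,2) = 1; x_3 ≥ 3 gives C(7,2) = 21. Together 43.
Add back pairs where two caps are both exceeded: 0 + 6 + 0 = 6.
By inclusion–exclusion the count is 45 − 43 + 6 = 8.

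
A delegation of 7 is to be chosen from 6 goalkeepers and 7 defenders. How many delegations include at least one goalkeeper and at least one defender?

1715

Unrestricted: C(13,7) = 1716 ways to pick any 7 of the 13.
Selections missing a whole group: no goalkeepers → C(7,7) = 1; no defenders → C(6,7) = 0.
Both groups omitted at once is impossible, so 1716 − 1 = 1715.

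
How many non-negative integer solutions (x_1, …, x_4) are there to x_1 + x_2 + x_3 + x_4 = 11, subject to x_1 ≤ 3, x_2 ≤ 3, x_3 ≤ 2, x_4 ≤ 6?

19

Without the upper bounds there are C(14,3) = 364 ways to split 11 among 4 variables.
Subtract solutions that violate a single cap (substitute x_i' = x_i − (cap_i+1)): x_1 ≥ 4 gives C(10,3) = 120; x_2 ≥ 4 gives C(10,3) = 120; x_3 ≥ 3 gives C(11,3) = 165; x_4 ≥ 7 gives C(7,3) = 35. Together 440.
Add back pairs where two caps are both exceeded: 20 + 35 + 1 + 35 + 1 + 4 = 96.
Subtract triples: 1 + 0 + 0 + 0 = 1.
By inclusion–exclusion the count is 364 − 440 + 96 − 1 = 19.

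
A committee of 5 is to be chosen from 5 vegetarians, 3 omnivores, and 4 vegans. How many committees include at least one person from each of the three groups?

With no constraint there are C(12,5) = 792 possible selections.
Subtract selections that omit an entire group: no vegetarians → C(7,5) = 21; no omnivores → C(9,5) = 126; no vegans → C(8,5) = 56.
Add back selections omitting two groups (i.e. drawn from a single group): C(5,5) + C(3,5) + C(4,5) = 1.
By inclusion–exclusion: 792 − 203 + 1 = 590.

590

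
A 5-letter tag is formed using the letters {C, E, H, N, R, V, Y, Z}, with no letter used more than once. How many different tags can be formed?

6720

With no repetition, fill the 5 letters in order: 8 choices, then 7, down to 4.
8 × 7 × 6 × 5 × 4 = 6720.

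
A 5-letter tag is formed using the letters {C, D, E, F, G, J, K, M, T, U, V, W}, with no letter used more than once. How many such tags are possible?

95040

Choose and order 5 of the 12 symbols: the first letter has 12 options, the next 11, and so on down to 8.
That product is 12 × 11 × 10 × 9 × 8 = 95040.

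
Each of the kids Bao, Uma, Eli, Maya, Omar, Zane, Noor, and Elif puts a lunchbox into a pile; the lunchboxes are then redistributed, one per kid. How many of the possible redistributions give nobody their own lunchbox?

14833

Count assignments avoiding every fixed point. For any j of the 8 kids fixed to their own lunchbox, the other 8−j can be arranged in (8−j)! ways.
By inclusion–exclusion this is Σ_{j=0}^{8} (−1)^j C(8,j)·(8−j)!.
Computing: 40320 − 40320 + 20160 − 6720 + 1680 − 336 + 56 − 8 + 1 = 14833.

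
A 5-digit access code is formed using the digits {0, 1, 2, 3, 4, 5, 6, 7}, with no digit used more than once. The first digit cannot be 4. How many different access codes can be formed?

5880

The first digit has 8−1 = 7 choices (anything except 4).
The remaining 4 digits are filled from the other 7 symbols without repetition: 7 × 6 × 5 × 4 = 840.
Total: 7 × 840 = 5880.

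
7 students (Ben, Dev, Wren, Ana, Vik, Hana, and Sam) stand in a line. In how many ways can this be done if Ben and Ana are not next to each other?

There are 7! = 5040 arrangements in all. If Ben and Ana are adjacent, merging them into one block gives 2·(6)! = 1440 arrangements.
Complementary counting: 5040 − 1440 = 3600.

3600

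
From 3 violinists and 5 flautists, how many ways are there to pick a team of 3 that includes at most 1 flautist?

Split by how many flautists are chosen (0 through 1).
Sum: C(5,0)·C(3,3) + C(5,1)·C(3,2) = 1 + 15 = 16.

16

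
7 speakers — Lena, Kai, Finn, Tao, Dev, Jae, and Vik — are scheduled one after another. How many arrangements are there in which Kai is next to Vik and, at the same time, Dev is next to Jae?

Treat {Kai,Vik} as one block (2 orders) and {Dev,Jae} as another (2 orders).
That leaves 5 units to arrange: 2 × 2 × 5! = 4 × 120 = 480.

480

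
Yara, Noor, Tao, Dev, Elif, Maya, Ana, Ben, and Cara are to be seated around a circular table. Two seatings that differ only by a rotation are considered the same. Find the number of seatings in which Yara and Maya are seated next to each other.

Treat {Yara, Maya} as one unit (2 internal orders) and seat the resulting 8 units around the table: (7)! circular arrangements.
So 2 × (7)! = 2 × 5040 = 10080.

10080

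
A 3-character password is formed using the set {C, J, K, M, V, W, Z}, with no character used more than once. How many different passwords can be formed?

210

This is a permutation of 3 out of 7: P(7,3) = 7!/4!.
That product is 7 × 6 × 5 = 210.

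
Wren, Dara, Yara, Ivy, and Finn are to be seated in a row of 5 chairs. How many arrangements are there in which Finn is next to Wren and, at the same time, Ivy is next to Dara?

24

Treat {Finn,Wren} as one block (2 orders) and {Ivy,Dara} as another (2 orders).
That leaves 3 units to arrange: 2 × 2 × 3! = 4 × 6 = 24.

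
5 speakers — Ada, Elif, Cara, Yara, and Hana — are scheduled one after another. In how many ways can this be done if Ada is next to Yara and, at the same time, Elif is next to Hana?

Treat {Ada,Yara} as one block (2 orders) and {Elif,Hana} as another (2 orders).
That leaves 3 units to arrange: 2 × 2 × 3! = 4 × 6 = 24.

24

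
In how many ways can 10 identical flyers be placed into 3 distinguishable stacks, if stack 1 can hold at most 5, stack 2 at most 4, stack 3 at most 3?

Without the upper bounds there are C(12,2) = 66 ways to split 10 among 3 stacks.
Subtract solutions that violate a single cap (substitute x_i' = x_i − (cap_i+1)): x_1 ≥ 6 gives C(6,2) = 15; x_2 ≥ 5 gives C(7,2) = 21; x_3 ≥ 4 gives C(8,2) = 28. Together 64.
Add back pairs where two caps are both exceeded: 0 + 1 + 3 = 4.
By inclusion–exclusion the count is 66 − 64 + 4 = 6.

6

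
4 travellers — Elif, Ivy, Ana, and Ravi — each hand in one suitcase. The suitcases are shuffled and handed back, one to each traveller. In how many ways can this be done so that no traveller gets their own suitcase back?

9

Let Aᵢ be the assignments in which traveller i gets their own suitcase. We want the size of the complement of A₁∪…∪A_4.
By inclusion–exclusion this is Σ_{j=0}^{4} (−1)^j C(4,j)·(4−j)!.
Computing: 24 − 24 + 12 − 4 + 1 = 9.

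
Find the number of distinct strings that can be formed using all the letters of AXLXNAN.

The 7 letters of AXLXNAN have repeats: A appearing twice, N appearing twice, and X appearing twice.
The number of distinct arrangements is 7!/(2!·2!·2!) = 5040/8 = 630.

630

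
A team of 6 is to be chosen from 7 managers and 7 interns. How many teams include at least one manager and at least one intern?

Total 6-person selections from all 14: C(14,6) = 3003.
Selections missing a whole group: no managers → C(7,6) = 7; no interns → C(7,6) = 7.
Both groups omitted at once is impossible, so 3003 − 14 = 2989.

2989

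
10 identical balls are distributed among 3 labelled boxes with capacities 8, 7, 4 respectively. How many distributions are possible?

36

Without the upper bounds there are C(12,2) = 66 ways to split 10 among 3 boxes.
Subtract solutions that violate a single cap (substitute x_i' = x_i − (cap_i+1)): x_1 ≥ 9 gives C(3,2) = 3; x_2 ≥ 8 gives C(4,2) = 6; x_3 ≥ 5 gives C(7,2) = 21. Together 30.
No two caps can be exceeded simultaneously, so the pair terms are all 0.
By inclusion–exclusion the count is 66 − 30 + 0 = 36.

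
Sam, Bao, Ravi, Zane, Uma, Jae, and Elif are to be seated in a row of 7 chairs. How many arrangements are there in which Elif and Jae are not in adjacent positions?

Of the 7! = 5040 arrangements, those with Elif and Jae adjacent number 2 × 6! = 1440 (treat the pair as a block with 2 internal orders).
So 5040 − 1440 = 3600 arrangements keep them apart.

3600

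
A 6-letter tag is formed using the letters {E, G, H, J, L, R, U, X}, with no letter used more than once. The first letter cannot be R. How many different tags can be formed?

The first letter has 8−1 = 7 choices (anything except R).
The remaining 5 letters are filled from the other 7 symbols without repetition: 7 × 6 × 5 × 4 × 3 = 2520.
Total: 7 × 2520 = 17640.

17640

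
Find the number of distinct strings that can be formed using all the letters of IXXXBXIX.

The 8 letters of IXXXBXIX have repeats: I appearing twice and X appearing 5 times.
The number of distinct arrangements is 8!/(5!·2!) = 40320/240 = 168.

168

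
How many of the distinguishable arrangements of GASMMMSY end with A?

420

Fix A in the last position and arrange the remaining 7 letters.
Those 7 letters have M appearing 3 times and S appearing twice, giving (7)!/(3!·2!) = 420.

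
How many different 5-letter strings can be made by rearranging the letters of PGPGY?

The 5 letters of PGPGY have repeats: G appearing twice and P appearing twice.
The number of distinct arrangements is 5!/(2!·2!) = 120/4 = 30.

30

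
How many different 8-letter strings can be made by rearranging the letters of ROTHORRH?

1680

Letter multiplicities in ROTHORRH: H×2, O×2, R×3, T×1.
So there are 8! / (3!·2!·2!) = 1680 distinguishable arrangements.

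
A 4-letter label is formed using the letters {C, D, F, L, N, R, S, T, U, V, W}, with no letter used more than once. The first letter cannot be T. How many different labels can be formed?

7200

The first letter has 11−1 = 10 choices (anything except T).
The remaining 3 letters are filled from the other 10 symbols without repetition: 10 × 9 × 8 = 720.
Total: 10 × 720 = 7200.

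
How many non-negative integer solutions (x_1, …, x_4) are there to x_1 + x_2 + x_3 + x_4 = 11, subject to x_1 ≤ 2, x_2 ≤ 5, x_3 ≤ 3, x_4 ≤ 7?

Ignoring the caps, the number of non-negative solutions to x_1+…+x_4 = 11 is C(14,3) = 364.
Subtract solutions that violate a single cap (substitute x_i' = x_i − (cap_i+1)): x_1 ≥ 3 gives C(11,3) = 165; x_2 ≥ 6 gives C(8,3) = 56; x_3 ≥ 4 gives C(10,3) = 120; x_4 ≥ 8 gives C(6,3) = 20. Together 361.
Add back pairs where two caps are both exceeded: 10 + 35 + 1 + 4 + 0 + 0 = 50.
By inclusion–exclusion the count is 364 − 361 + 50 = 53.

53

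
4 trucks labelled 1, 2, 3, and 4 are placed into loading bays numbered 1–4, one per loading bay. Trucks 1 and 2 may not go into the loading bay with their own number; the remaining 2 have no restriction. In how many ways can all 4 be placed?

14

Let Aᵢ (for i ∈ {1, 2}) be the placements that put truck i in its forbidden loading bay. Any j of these fix j positions, leaving (4−j)! ways to fill the rest, and there are C(2,j) ways to pick which j.
By inclusion–exclusion, the number of valid placements is Σ_{j=0}^{2} (−1)^j C(2,j)·(4−j)!.
Computing: 24 − 12 + 2 = 14.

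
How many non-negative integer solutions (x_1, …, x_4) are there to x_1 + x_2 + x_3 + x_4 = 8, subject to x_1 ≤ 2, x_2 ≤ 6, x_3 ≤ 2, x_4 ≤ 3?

32

Ignoring the caps, the number of non-negative solutions to x_1+…+x_4 = 8 is C(11,3) = 165.
Subtract solutions that violate a single cap (substitute x_i' = x_i − (cap_i+1)): x_1 ≥ 3 gives C(8,3) = 56; x_2 ≥ 7 gives C(4,3) = 4; x_3 ≥ 3 gives C(8,3) = 56; x_4 ≥ 4 gives C(7,3) = 35. Together 151.
Add back pairs where two caps are both exceeded: 0 + 10 + 4 + 0 + 0 + 4 = 18.
By inclusion–exclusion the count is 165 − 151 + 18 = 32.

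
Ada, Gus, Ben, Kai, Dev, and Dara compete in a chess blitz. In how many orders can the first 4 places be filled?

This is an ordered selection of 4 from 6: P(6,4).
That gives 6 × 5 × 4 × 3 = 360.

360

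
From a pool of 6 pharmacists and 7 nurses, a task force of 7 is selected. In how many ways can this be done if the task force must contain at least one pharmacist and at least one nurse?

Total 7-person selections from all 13: C(13,7) = 1716.
Selections missing a whole group: no pharmacists → C(7,7) = 1; no nurses → C(6,7) = 0.
Both groups omitted at once is impossible, so 1716 − 1 = 1715.

1715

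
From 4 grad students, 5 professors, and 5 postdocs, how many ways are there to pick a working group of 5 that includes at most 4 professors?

Split by how many professors are chosen (0 through 4).
Sum: C(5,0)·C(9,5) + C(5,1)·C(9,4) + C(5,2)·C(9,3) + C(5,3)·C(9,2) + C(5,4)·C(9,1) = 126 + 630 + 840 + 360 + 45 = 2001.

2001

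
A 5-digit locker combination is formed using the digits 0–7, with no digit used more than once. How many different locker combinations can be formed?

6720

Choose and order 5 of the 8 symbols: the first digit has 8 options, the next 7, and so on down to 4.
8 × 7 × 6 × 5 × 4 = 6720.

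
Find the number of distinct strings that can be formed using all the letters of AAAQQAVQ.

280

AAAQQAVQ has 8 letters with A appearing 4 times and Q appearing 3 times.
So there are 8! / (4!·3!) = 280 distinguishable arrangements.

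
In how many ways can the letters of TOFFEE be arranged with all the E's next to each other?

Treat the 2 copies of E as a single block. The multiset to arrange is then {EE, F, F, O, T}, 5 items in all.
That gives (5)!/(2!) = 60 arrangements.

60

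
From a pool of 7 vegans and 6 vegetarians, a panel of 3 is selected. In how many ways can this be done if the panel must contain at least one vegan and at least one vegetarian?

231

With no constraint there are C(13,3) = 286 possible selections.
Selections missing a whole group: no vegans → C(6,3) = 20; no vegetarians → C(7,3) = 35.
Both groups omitted at once is impossible, so 286 − 55 = 231.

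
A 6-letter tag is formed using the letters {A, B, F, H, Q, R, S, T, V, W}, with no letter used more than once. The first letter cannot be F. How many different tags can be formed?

The first letter has 10−1 = 9 choices (anything except F).
The remaining 5 letters are filled from the other 9 symbols without repetition: 9 × 8 × 7 × 6 × 5 = 15120.
Total: 9 × 15120 = 136080.

136080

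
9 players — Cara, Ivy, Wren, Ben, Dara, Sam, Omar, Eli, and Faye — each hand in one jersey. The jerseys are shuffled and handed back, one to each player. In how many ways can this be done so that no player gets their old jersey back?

133496

Count assignments avoiding every fixed point. For any j of the 9 players fixed to their old jersey, the other 9−j can be arranged in (9−j)! ways.
By inclusion–exclusion this is Σ_{j=0}^{9} (−1)^j C(9,j)·(9−j)!.
Computing: 362880 − 362880 + 181440 − 60480 + 15120 − 3024 + 504 − 72 + 9 − 1 = 133496.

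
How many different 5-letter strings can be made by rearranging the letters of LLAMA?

Letter multiplicities in LLAMA: A×2, L×2, M×1.
The number of distinct arrangements is 5!/(2!·2!) = 120/4 = 30.

30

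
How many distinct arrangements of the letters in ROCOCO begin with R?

Fix R in the first position and arrange the remaining 5 letters.
Those 5 letters have C appearing twice and O appearing 3 times, giving (5)!/(3!·2!) = 10.

10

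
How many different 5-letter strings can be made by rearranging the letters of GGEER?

The 5 letters of GGEER have repeats: E appearing twice and G appearing twice.
So there are 5! / (2!·2!) = 30 distinguishable arrangements.

30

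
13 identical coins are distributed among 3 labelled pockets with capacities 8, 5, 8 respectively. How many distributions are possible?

Without the upper bounds there are C(15,2) = 105 ways to split 13 among 3 pockets.
Subtract solutions that violate a single cap (substitute x_i' = x_i − (cap_i+1)): x_1 ≥ 9 gives C(6,2) = 15; x_2 ≥ 6 gives C(9,2) = 36; x_3 ≥ 9 gives C(6,2) = 15. Together 66.
No two caps can be exceeded simultaneously, so the pair terms are all 0.
By inclusion–exclusion the count is 105 − 66 + 0 = 39.

39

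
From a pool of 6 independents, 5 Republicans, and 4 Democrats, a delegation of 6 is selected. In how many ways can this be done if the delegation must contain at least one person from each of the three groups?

4250

With no constraint there are C(15,6) = 5005 possible selections.
Selections missing a whole group: no independents → C(9,6) = 84; no Republicans → C(10,6) = 210; no Democrats → C(11,6) = 462.
Add back selections omitting two groups (i.e. drawn from a single group): C(6,6) + C(5,6) + C(4,6) = 1.
By inclusion–exclusion: 5005 − 756 + 1 = 4250.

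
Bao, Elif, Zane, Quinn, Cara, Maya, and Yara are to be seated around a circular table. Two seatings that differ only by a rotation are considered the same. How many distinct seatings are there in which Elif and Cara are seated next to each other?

240

Treat {Elif, Cara} as one unit (2 internal orders) and seat the resulting 6 units around the table: (5)! circular arrangements.
So 2 × (5)! = 2 × 120 = 240.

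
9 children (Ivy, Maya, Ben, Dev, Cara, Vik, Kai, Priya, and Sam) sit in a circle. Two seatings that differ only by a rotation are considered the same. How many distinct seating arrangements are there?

40320

Around a circle, 9 distinct people have 9!/9 = (8)! = 40320 rotationally distinct seatings.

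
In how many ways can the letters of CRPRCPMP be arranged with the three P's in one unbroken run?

180

Treat the 3 copies of P as a single block. The multiset to arrange is then {PPP, C, C, M, R, R}, 6 items in all.
That gives (6)!/(2!·2!) = 180 arrangements.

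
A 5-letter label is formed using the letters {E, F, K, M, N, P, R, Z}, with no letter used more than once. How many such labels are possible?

This is a permutation of 5 out of 8: P(8,5) = 8!/3!.
That product is 8 × 7 × 6 × 5 × 4 = 6720.

6720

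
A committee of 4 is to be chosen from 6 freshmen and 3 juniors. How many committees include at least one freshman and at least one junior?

111

Total 4-person selections from all 9: C(9,4) = 126.
Selections missing a whole group: no freshmen → C(3,4) = 0; no juniors → C(6,4) = 15.
Both groups omitted at once is impossible, so 126 − 15 = 111.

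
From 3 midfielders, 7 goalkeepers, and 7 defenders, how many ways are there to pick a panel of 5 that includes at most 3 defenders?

5817

Split by how many defenders are chosen (0 through 3).
Sum: C(7,0)·C(10,5) + C(7,1)·C(10,4) + C(7,2)·C(10,3) + C(7,3)·C(10,2) = 252 + 1470 + 2520 + 1575 = 5817.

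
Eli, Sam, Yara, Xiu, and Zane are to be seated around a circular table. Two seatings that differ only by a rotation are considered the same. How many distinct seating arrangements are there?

24

Fix one person's seat to break rotational symmetry; the remaining 4 people can be arranged in (4)! = 24 ways.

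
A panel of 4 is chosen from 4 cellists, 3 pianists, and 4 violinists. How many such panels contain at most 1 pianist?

Split by how many pianists are chosen (0 through 1).
Sum: C(3,0)·C(8,4) + C(3,1)·C(8,3) = 70 + 168 = 238.

238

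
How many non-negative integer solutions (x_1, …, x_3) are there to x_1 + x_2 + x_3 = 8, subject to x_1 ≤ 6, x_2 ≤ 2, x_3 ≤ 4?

12

By stars and bars, unrestricted non-negative solutions to x_1+…+x_3 = 8 number C(8+2,2) = 45.
Subtract solutions that violate a single cap (substitute x_i' = x_i − (cap_i+1)): x_1 ≥ 7 gives C(3,2) = 3; x_2 ≥ 3 gives C(7,2) = 21; x_3 ≥ 5 gives C(5,2) = 10. Together 34.
Add back pairs where two caps are both exceeded: 0 + 0 + 1 = 1.
By inclusion–exclusion the count is 45 − 34 + 1 = 12.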